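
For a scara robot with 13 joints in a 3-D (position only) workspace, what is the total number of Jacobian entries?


Given: task space dimension = 3, joints = 13
Jacobian is a 3 x 13 matrix
Total entries = rows * columns
Total = 3 * 13
Total = 39

39


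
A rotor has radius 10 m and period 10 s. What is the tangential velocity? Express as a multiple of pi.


Given: radius r = 10 m, period T = 10 s
Using v = 2*pi*r / T
v = 2*pi*10 / 10
v = 20*pi / 10
v = 2*pi m/s

2*pi m/s


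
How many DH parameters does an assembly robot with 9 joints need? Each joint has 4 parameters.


Given: 9 joints, 4 DH parameters per joint (d, theta, a, alpha)
Total DH parameters = number_of_joints * 4
Total = 9 * 4
Total = 36

36


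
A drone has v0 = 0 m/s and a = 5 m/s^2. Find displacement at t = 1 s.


Given: v0 = 0 m/s, a = 5 m/s^2, t = 1 s
Using s = v0*t + (1/2)*a*t^2
s = 0*1 + (1/2)*5*1^2
s = 0 + (1/2)*5
s = 0 + 5/2
s = 5/2

5/2 m


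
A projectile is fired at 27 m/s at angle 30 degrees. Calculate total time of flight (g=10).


Given: v0 = 27 m/s, theta = 30 deg, g = 10 m/s^2
sin(30) = 1/2
Using T = 2*v0*sin(theta) / g
T = 2*27*1/2 / 10
T = 27 / 10
T = 27/10 s

27/10 s


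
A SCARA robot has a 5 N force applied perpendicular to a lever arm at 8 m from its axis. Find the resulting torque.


Given: F = 5 N, r = 8 m, angle = 90 deg (perpendicular)
Using tau = F * r * sin(90)
sin(90) = 1
tau = 5 * 8 * 1
tau = 40 Nm

40 Nm


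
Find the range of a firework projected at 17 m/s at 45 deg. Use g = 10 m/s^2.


Given: v0 = 17 m/s, theta = 45 deg, g = 10 m/s^2
sin(2*45) = sin(90) = 1
Using R = v0^2 * sin(2*theta) / g
R = 17^2 * 1 / 10
R = 289 / 10
R = 289/10 m

289/10 m


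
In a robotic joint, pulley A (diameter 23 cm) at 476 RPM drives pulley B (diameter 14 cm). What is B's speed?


Given: D1 = 23 cm, w1 = 476 RPM, D2 = 14 cm
Using D1*w1 = D2*w2
w2 = D1*w1 / D2
w2 = 23*476 / 14
w2 = 10948 / 14
w2 = 782 RPM

782 RPM


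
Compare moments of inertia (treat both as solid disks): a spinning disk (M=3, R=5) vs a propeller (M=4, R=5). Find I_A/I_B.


Given: M1=3 kg, R1=5 m, M2=4 kg, R2=5 m
For a disk: I = (1/2)*M*R^2, so I_A/I_B = (M1*R1^2)/(M2*R2^2)
M1*R1^2 = 3*25 = 75
M2*R2^2 = 4*25 = 100
I_A/I_B = 75/100 = 3/4

3/4


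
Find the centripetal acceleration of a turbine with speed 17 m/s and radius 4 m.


Given: v = 17 m/s, r = 4 m
Using a_c = v^2 / r
a_c = 17^2 / 4
a_c = 289 / 4
a_c = 289/4 m/s^2

289/4 m/s^2


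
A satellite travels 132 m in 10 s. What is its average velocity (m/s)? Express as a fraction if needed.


Given: distance d = 132 m, time t = 10 s
Using v = d / t
v = 132 / 10
v = 66/5 m/s

66/5 m/s


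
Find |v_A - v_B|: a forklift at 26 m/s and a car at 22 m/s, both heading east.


Given: v_A = 26 m/s east, v_B = 22 m/s east
Both move in the same direction; relative speed = |v_A - v_B|
|26 - 22| = |4|
= 4 m/s

4 m/s


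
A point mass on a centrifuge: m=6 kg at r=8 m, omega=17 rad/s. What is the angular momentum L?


Given: m = 6 kg, r = 8 m, omega = 17 rad/s
For a point mass: I = m*r^2
I = 6*8^2 = 6*64 = 384
L = I*omega = 384*17
L = 6528 kg*m^2/s

6528 kg*m^2/s


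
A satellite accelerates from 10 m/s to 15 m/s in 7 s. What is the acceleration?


Given: initial velocity v0 = 10 m/s, final velocity v = 15 m/s, time t = 7 s
Using a = (v - v0) / t
a = (15 - 10) / 7
a = 5 / 7
a = 5/7 m/s^2

5/7 m/s^2


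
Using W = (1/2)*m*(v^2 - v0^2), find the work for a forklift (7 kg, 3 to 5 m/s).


Given: m = 7 kg, v0 = 3 m/s, v = 5 m/s
Using W = (1/2)*m*(v^2 - v0^2)
v^2 = 5^2 = 25
v0^2 = 3^2 = 9
v^2 - v0^2 = 25 - 9 = 16
W = (1/2)*7*16 = 56 J

56 J


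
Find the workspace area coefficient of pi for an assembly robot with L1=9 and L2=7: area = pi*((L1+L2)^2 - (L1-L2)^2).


Given: L1 = 9, L2 = 7
(L1+L2)^2 = (16)^2 = 256
(L1-L2)^2 = (2)^2 = 4
Difference = 256 - 4 = 252
This equals 4*L1*L2 = 4*9*7 = 252
Workspace area = 252*pi

252


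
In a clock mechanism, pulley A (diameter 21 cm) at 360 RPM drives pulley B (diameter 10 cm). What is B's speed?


Given: D1 = 21 cm, w1 = 360 RPM, D2 = 10 cm
Using D1*w1 = D2*w2
w2 = D1*w1 / D2
w2 = 21*360 / 10
w2 = 7560 / 10
w2 = 756 RPM

756 RPM


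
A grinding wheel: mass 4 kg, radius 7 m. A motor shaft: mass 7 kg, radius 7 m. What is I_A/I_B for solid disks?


Given: M1=4 kg, R1=7 m, M2=7 kg, R2=7 m
For a disk: I = (1/2)*M*R^2, so I_A/I_B = (M1*R1^2)/(M2*R2^2)
M1*R1^2 = 4*49 = 196
M2*R2^2 = 7*49 = 343
I_A/I_B = 196/343 = 4/7

4/7


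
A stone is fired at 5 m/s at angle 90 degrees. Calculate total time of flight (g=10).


Given: v0 = 5 m/s, theta = 90 deg, g = 10 m/s^2
sin(90) = 1
Using T = 2*v0*sin(theta) / g
T = 2*5*1 / 10
T = 10 / 10
T = 1 s

1 s


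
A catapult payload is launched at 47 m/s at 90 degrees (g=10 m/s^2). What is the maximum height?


Given: v0 = 47 m/s, theta = 90 deg, g = 10 m/s^2
sin^2(90) = 1
Using H = v0^2 * sin^2(theta) / (2*g)
H = 47^2 * 1 / (2*10)
H = 2209 * 1 / 20
H = 2209 / 20
H = 2209/20 m

2209/20 m


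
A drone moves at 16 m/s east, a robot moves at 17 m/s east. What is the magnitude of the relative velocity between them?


Given: v_A = 16 m/s east, v_B = 17 m/s east
Both move in the same direction; relative speed = |v_A - v_B|
|16 - 17| = |-1|
= 1 m/s

1 m/s


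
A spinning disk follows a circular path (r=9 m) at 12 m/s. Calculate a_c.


Given: v = 12 m/s, r = 9 m
Using a_c = v^2 / r
a_c = 12^2 / 9
a_c = 144 / 9
a_c = 16 m/s^2

16 m/s^2


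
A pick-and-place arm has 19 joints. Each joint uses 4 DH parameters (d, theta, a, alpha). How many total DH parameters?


Given: 19 joints, 4 DH parameters per joint (d, theta, a, alpha)
Total DH parameters = number_of_joints * 4
Total = 19 * 4
Total = 76

76


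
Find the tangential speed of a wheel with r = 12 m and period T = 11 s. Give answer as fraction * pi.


Given: radius r = 12 m, period T = 11 s
Using v = 2*pi*r / T
v = 2*pi*12 / 11
v = 24*pi / 11
v = 24/11*pi m/s

24/11*pi m/s


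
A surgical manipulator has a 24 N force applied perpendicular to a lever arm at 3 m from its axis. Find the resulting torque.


Given: F = 24 N, r = 3 m, angle = 90 deg (perpendicular)
Using tau = F * r * sin(90)
sin(90) = 1
tau = 24 * 3 * 1
tau = 72 Nm

72 Nm


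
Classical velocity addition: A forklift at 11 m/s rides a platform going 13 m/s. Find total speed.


Given: object velocity = 11 m/s, platform velocity = 13 m/s (same direction)
Using classical velocity addition: v_total = v_object + v_platform
v_total = 11 + 13
v_total = 24 m/s

24 m/s


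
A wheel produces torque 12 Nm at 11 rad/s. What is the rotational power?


Given: tau = 12 Nm, omega = 11 rad/s
Using P = tau * omega
P = 12 * 11
P = 132 W

132 W


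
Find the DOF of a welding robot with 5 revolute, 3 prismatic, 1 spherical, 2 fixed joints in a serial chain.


Given: serial robot with 5 revolute, 3 prismatic, 1 spherical, 2 fixed joints
DOF contribution per joint type: revolute=1, prismatic=1, spherical=3, fixed=0
DOF = 5*1 + 3*1 + 1*3 + 2*0
DOF = 11

11


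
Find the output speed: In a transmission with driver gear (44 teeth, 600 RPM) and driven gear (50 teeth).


Given: N1 = 44 teeth, w1 = 600 RPM, N2 = 50 teeth
Using N1*w1 = N2*w2
w2 = N1*w1 / N2
w2 = 44*600 / 50
w2 = 26400 / 50
w2 = 528 RPM

528 RPM


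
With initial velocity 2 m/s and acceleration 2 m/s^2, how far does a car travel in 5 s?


Given: v0 = 2 m/s, a = 2 m/s^2, t = 5 s
Using s = v0*t + (1/2)*a*t^2
s = 2*5 + (1/2)*2*5^2
s = 10 + (1/2)*50
s = 10 + 25
s = 35

35 m


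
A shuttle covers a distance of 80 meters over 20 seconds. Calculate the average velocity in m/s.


Given: distance d = 80 m, time t = 20 s
Using v = d / t
v = 80 / 20
v = 4 m/s

4 m/s


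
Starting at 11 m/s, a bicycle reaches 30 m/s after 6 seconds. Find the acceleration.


Given: initial velocity v0 = 11 m/s, final velocity v = 30 m/s, time t = 6 s
Using a = (v - v0) / t
a = (30 - 11) / 6
a = 19 / 6
a = 19/6 m/s^2

19/6 m/s^2


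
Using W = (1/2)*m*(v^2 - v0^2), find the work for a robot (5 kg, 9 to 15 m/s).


Given: m = 5 kg, v0 = 9 m/s, v = 15 m/s
Using W = (1/2)*m*(v^2 - v0^2)
v^2 = 15^2 = 225
v0^2 = 9^2 = 81
v^2 - v0^2 = 225 - 81 = 144
W = (1/2)*5*144 = 360 J

360 J


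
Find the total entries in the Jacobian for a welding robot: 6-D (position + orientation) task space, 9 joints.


Given: task space dimension = 6, joints = 9
Jacobian is a 6 x 9 matrix
Total entries = rows * columns
Total = 6 * 9
Total = 54

54


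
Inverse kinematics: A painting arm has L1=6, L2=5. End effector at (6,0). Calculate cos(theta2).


Given: L1 = 6, L2 = 5, target (x, y) = (6, 0)
Using cos(theta2) = (x^2 + y^2 - L1^2 - L2^2) / (2*L1*L2)
x^2 + y^2 = 6^2 + 0 = 36
L1^2 + L2^2 = 36 + 25 = 61
Numerator = 36 - 61 = -25
Denominator = 2*6*5 = 60
cos(theta2) = -25/60 = -5/12

-5/12


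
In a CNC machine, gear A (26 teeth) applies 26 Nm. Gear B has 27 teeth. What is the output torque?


Given: N1 = 26, N2 = 27, T1 = 26 Nm
Using T2/T1 = N2/N1
T2 = T1 * N2 / N1
T2 = 26 * 27 / 26
T2 = 702 / 26
T2 = 27 Nm

27 Nm


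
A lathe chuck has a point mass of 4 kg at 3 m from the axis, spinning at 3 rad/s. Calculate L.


Given: m = 4 kg, r = 3 m, omega = 3 rad/s
For a point mass: I = m*r^2
I = 4*3^2 = 4*9 = 36
L = I*omega = 36*3
L = 108 kg*m^2/s

108 kg*m^2/s


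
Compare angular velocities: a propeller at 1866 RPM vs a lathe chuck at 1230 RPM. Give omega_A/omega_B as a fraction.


Given: RPM_A = 1866, RPM_B = 1230
omega = 2*pi*RPM/60, so omega_A/omega_B = RPM_A / RPM_B
omega_A/omega_B = 1866 / 1230
omega_A/omega_B = 311/205

311/205


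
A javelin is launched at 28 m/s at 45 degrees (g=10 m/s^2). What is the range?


Given: v0 = 28 m/s, theta = 45 deg, g = 10 m/s^2
sin(2*45) = sin(90) = 1
Using R = v0^2 * sin(2*theta) / g
R = 28^2 * 1 / 10
R = 784 / 10
R = 392/5 m

392/5 m


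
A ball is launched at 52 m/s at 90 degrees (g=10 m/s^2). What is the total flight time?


Given: v0 = 52 m/s, theta = 90 deg, g = 10 m/s^2
sin(90) = 1
Using T = 2*v0*sin(theta) / g
T = 2*52*1 / 10
T = 104 / 10
T = 52/5 s

52/5 s


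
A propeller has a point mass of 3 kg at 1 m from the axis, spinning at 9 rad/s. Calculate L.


Given: m = 3 kg, r = 1 m, omega = 9 rad/s
For a point mass: I = m*r^2
I = 3*1^2 = 3*1 = 3
L = I*omega = 3*9
L = 27 kg*m^2/s

27 kg*m^2/s


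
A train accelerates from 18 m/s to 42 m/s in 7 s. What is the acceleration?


Given: initial velocity v0 = 18 m/s, final velocity v = 42 m/s, time t = 7 s
Using a = (v - v0) / t
a = (42 - 18) / 7
a = 24 / 7
a = 24/7 m/s^2

24/7 m/s^2


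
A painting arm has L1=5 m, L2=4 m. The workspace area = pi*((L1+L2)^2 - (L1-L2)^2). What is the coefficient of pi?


Given: L1 = 5, L2 = 4
(L1+L2)^2 = (9)^2 = 81
(L1-L2)^2 = (1)^2 = 1
Difference = 81 - 1 = 80
This equals 4*L1*L2 = 4*5*4 = 80
Workspace area = 80*pi

80


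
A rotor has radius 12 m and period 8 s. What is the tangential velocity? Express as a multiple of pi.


Given: radius r = 12 m, period T = 8 s
Using v = 2*pi*r / T
v = 2*pi*12 / 8
v = 24*pi / 8
v = 3*pi m/s

3*pi m/s


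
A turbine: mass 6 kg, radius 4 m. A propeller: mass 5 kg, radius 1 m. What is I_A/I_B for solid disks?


Given: M1=6 kg, R1=4 m, M2=5 kg, R2=1 m
For a disk: I = (1/2)*M*R^2, so I_A/I_B = (M1*R1^2)/(M2*R2^2)
M1*R1^2 = 6*16 = 96
M2*R2^2 = 5*1 = 5
I_A/I_B = 96/5 = 96/5

96/5


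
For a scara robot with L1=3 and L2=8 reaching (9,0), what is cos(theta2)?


Given: L1 = 3, L2 = 8, target (x, y) = (9, 0)
Using cos(theta2) = (x^2 + y^2 - L1^2 - L2^2) / (2*L1*L2)
x^2 + y^2 = 9^2 + 0 = 81
L1^2 + L2^2 = 9 + 64 = 73
Numerator = 81 - 73 = 8
Denominator = 2*3*8 = 48
cos(theta2) = 8/48 = 1/6

1/6


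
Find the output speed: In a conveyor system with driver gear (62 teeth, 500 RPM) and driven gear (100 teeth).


Given: N1 = 62 teeth, w1 = 500 RPM, N2 = 100 teeth
Using N1*w1 = N2*w2
w2 = N1*w1 / N2
w2 = 62*500 / 100
w2 = 31000 / 100
w2 = 310 RPM

310 RPM


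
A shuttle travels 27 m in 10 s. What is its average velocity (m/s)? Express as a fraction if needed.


Given: distance d = 27 m, time t = 10 s
Using v = d / t
v = 27 / 10
v = 27/10 m/s

27/10 m/s


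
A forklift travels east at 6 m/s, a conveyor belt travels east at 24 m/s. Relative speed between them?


Given: v_A = 6 m/s east, v_B = 24 m/s east
Both move in the same direction; relative speed = |v_A - v_B|
|6 - 24| = |-18|
= 18 m/s

18 m/s


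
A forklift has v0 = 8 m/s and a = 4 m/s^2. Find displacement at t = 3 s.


Given: v0 = 8 m/s, a = 4 m/s^2, t = 3 s
Using s = v0*t + (1/2)*a*t^2
s = 8*3 + (1/2)*4*3^2
s = 24 + (1/2)*36
s = 24 + 18
s = 42

42 m


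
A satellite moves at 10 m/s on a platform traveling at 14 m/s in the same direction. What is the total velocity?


Given: object velocity = 10 m/s, platform velocity = 14 m/s (same direction)
Using classical velocity addition: v_total = v_object + v_platform
v_total = 10 + 14
v_total = 24 m/s

24 m/s


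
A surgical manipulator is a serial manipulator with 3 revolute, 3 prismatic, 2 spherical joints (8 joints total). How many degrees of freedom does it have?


Given: serial robot with 3 revolute, 3 prismatic, 2 spherical joints
DOF contribution per joint type: revolute=1, prismatic=1, spherical=3, fixed=0
DOF = 3*1 + 3*1 + 2*3
DOF = 12

12


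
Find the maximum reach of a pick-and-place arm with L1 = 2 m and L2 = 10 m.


Given: L1 = 2 m, L2 = 10 m
For a 2-link planar arm, max reach = L1 + L2 (fully extended)
Max reach = 2 + 10
Max reach = 12 m

12 m


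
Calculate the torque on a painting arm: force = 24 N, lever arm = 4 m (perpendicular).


Given: F = 24 N, r = 4 m, angle = 90 deg (perpendicular)
Using tau = F * r * sin(90)
sin(90) = 1
tau = 24 * 4 * 1
tau = 96 Nm

96 Nm


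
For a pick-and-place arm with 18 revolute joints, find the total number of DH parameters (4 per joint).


Given: 18 joints, 4 DH parameters per joint (d, theta, a, alpha)
Total DH parameters = number_of_joints * 4
Total = 18 * 4
Total = 72

72


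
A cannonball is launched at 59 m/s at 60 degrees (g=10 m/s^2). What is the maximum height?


Given: v0 = 59 m/s, theta = 60 deg, g = 10 m/s^2
sin^2(60) = 3/4
Using H = v0^2 * sin^2(theta) / (2*g)
H = 59^2 * 3/4 / (2*10)
H = 3481 * 3/4 / 20
H = 10443/4 / 20
H = 10443/80 m

10443/80 m


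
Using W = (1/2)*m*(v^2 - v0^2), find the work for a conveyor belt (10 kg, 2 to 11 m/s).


Given: m = 10 kg, v0 = 2 m/s, v = 11 m/s
Using W = (1/2)*m*(v^2 - v0^2)
v^2 = 11^2 = 121
v0^2 = 2^2 = 4
v^2 - v0^2 = 121 - 4 = 117
W = (1/2)*10*117 = 585 J

585 J


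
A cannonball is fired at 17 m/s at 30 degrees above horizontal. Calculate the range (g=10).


Given: v0 = 17 m/s, theta = 30 deg, g = 10 m/s^2
sin(2*30) = sin(60) = sqrt(3)/2
Using R = v0^2 * sin(2*theta) / g
R = 17^2 * (sqrt(3)/2) / 10
R = 289 * sqrt(3) / 20
R = 289/20*sqrt(3) m

289/20*sqrt(3) m


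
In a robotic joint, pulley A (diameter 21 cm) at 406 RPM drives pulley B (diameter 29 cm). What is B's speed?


Given: D1 = 21 cm, w1 = 406 RPM, D2 = 29 cm
Using D1*w1 = D2*w2
w2 = D1*w1 / D2
w2 = 21*406 / 29
w2 = 8526 / 29
w2 = 294 RPM

294 RPM


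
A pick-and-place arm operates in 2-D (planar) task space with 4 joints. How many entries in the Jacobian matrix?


Given: task space dimension = 2, joints = 4
Jacobian is a 2 x 4 matrix
Total entries = rows * columns
Total = 2 * 4
Total = 8

8


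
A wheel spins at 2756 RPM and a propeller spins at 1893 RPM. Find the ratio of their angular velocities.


Given: RPM_A = 2756, RPM_B = 1893
omega = 2*pi*RPM/60, so omega_A/omega_B = RPM_A / RPM_B
omega_A/omega_B = 2756 / 1893
omega_A/omega_B = 2756/1893

2756/1893


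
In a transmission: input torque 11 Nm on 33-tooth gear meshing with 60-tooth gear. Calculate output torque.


Given: N1 = 33, N2 = 60, T1 = 11 Nm
Using T2/T1 = N2/N1
T2 = T1 * N2 / N1
T2 = 11 * 60 / 33
T2 = 660 / 33
T2 = 20 Nm

20 Nm


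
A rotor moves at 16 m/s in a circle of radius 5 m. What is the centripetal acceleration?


Given: v = 16 m/s, r = 5 m
Using a_c = v^2 / r
a_c = 16^2 / 5
a_c = 256 / 5
a_c = 256/5 m/s^2

256/5 m/s^2


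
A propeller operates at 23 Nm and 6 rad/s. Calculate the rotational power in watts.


Given: tau = 23 Nm, omega = 6 rad/s
Using P = tau * omega
P = 23 * 6
P = 138 W

138 W


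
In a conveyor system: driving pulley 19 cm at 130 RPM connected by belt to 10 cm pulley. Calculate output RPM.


Given: D1 = 19 cm, w1 = 130 RPM, D2 = 10 cm
Using D1*w1 = D2*w2
w2 = D1*w1 / D2
w2 = 19*130 / 10
w2 = 2470 / 10
w2 = 247 RPM

247 RPM


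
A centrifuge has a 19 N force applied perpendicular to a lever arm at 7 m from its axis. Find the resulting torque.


Given: F = 19 N, r = 7 m, angle = 90 deg (perpendicular)
Using tau = F * r * sin(90)
sin(90) = 1
tau = 19 * 7 * 1
tau = 133 Nm

133 Nm


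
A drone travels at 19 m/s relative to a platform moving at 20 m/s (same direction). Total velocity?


Given: object velocity = 19 m/s, platform velocity = 20 m/s (same direction)
Using classical velocity addition: v_total = v_object + v_platform
v_total = 19 + 20
v_total = 39 m/s

39 m/s


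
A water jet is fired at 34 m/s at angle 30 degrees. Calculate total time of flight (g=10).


Given: v0 = 34 m/s, theta = 30 deg, g = 10 m/s^2
sin(30) = 1/2
Using T = 2*v0*sin(theta) / g
T = 2*34*1/2 / 10
T = 34 / 10
T = 17/5 s

17/5 s


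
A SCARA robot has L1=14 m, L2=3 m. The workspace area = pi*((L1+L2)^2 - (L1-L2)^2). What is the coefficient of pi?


Given: L1 = 14, L2 = 3
(L1+L2)^2 = (17)^2 = 289
(L1-L2)^2 = (11)^2 = 121
Difference = 289 - 121 = 168
This equals 4*L1*L2 = 4*14*3 = 168
Workspace area = 168*pi

168


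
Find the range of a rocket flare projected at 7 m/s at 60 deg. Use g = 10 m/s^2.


Given: v0 = 7 m/s, theta = 60 deg, g = 10 m/s^2
sin(2*60) = sin(120) = sqrt(3)/2
Using R = v0^2 * sin(2*theta) / g
R = 7^2 * (sqrt(3)/2) / 10
R = 49 * sqrt(3) / 20
R = 49/20*sqrt(3) m

49/20*sqrt(3) m


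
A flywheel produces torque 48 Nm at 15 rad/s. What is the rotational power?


Given: tau = 48 Nm, omega = 15 rad/s
Using P = tau * omega
P = 48 * 15
P = 720 W

720 W


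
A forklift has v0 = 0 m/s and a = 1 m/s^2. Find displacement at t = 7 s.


Given: v0 = 0 m/s, a = 1 m/s^2, t = 7 s
Using s = v0*t + (1/2)*a*t^2
s = 0*7 + (1/2)*1*7^2
s = 0 + (1/2)*49
s = 0 + 49/2
s = 49/2

49/2 m


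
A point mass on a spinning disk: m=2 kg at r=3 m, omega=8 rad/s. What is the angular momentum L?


Given: m = 2 kg, r = 3 m, omega = 8 rad/s
For a point mass: I = m*r^2
I = 2*3^2 = 2*9 = 18
L = I*omega = 18*8
L = 144 kg*m^2/s

144 kg*m^2/s


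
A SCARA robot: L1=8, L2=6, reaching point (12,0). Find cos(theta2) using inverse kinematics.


Given: L1 = 8, L2 = 6, target (x, y) = (12, 0)
Using cos(theta2) = (x^2 + y^2 - L1^2 - L2^2) / (2*L1*L2)
x^2 + y^2 = 12^2 + 0 = 144
L1^2 + L2^2 = 64 + 36 = 100
Numerator = 144 - 100 = 44
Denominator = 2*8*6 = 96
cos(theta2) = 44/96 = 11/24

11/24


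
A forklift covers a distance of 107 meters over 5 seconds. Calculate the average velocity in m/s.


Given: distance d = 107 m, time t = 5 s
Using v = d / t
v = 107 / 5
v = 107/5 m/s

107/5 m/s


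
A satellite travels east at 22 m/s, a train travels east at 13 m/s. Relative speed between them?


Given: v_A = 22 m/s east, v_B = 13 m/s east
Both move in the same direction; relative speed = |v_A - v_B|
|22 - 13| = |9|
= 9 m/s

9 m/s


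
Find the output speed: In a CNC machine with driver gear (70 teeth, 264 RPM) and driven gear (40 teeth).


Given: N1 = 70 teeth, w1 = 264 RPM, N2 = 40 teeth
Using N1*w1 = N2*w2
w2 = N1*w1 / N2
w2 = 70*264 / 40
w2 = 18480 / 40
w2 = 462 RPM

462 RPM


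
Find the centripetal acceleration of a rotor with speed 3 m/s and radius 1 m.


Given: v = 3 m/s, r = 1 m
Using a_c = v^2 / r
a_c = 3^2 / 1
a_c = 9 / 1
a_c = 9 m/s^2

9 m/s^2


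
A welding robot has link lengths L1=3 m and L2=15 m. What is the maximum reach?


Given: L1 = 3 m, L2 = 15 m
For a 2-link planar arm, max reach = L1 + L2 (fully extended)
Max reach = 3 + 15
Max reach = 18 m

18 m


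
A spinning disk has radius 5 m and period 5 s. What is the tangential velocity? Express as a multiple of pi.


Given: radius r = 5 m, period T = 5 s
Using v = 2*pi*r / T
v = 2*pi*5 / 5
v = 10*pi / 5
v = 2*pi m/s

2*pi m/s


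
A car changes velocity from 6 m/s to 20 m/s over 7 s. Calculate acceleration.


Given: initial velocity v0 = 6 m/s, final velocity v = 20 m/s, time t = 7 s
Using a = (v - v0) / t
a = (20 - 6) / 7
a = 14 / 7
a = 2 m/s^2

2 m/s^2


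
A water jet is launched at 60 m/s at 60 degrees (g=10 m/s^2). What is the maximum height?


Given: v0 = 60 m/s, theta = 60 deg, g = 10 m/s^2
sin^2(60) = 3/4
Using H = v0^2 * sin^2(theta) / (2*g)
H = 60^2 * 3/4 / (2*10)
H = 3600 * 3/4 / 20
H = 2700 / 20
H = 135 m

135 m


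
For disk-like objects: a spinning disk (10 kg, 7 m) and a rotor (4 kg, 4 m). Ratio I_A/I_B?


Given: M1=10 kg, R1=7 m, M2=4 kg, R2=4 m
For a disk: I = (1/2)*M*R^2, so I_A/I_B = (M1*R1^2)/(M2*R2^2)
M1*R1^2 = 10*49 = 490
M2*R2^2 = 4*16 = 64
I_A/I_B = 490/64 = 245/32

245/32


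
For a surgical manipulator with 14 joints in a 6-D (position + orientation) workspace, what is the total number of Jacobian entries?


Given: task space dimension = 6, joints = 14
Jacobian is a 6 x 14 matrix
Total entries = rows * columns
Total = 6 * 14
Total = 84

84


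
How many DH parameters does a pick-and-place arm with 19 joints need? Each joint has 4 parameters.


Given: 19 joints, 4 DH parameters per joint (d, theta, a, alpha)
Total DH parameters = number_of_joints * 4
Total = 19 * 4
Total = 76

76


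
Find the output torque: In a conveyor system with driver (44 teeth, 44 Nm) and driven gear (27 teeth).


Given: N1 = 44, N2 = 27, T1 = 44 Nm
Using T2/T1 = N2/N1
T2 = T1 * N2 / N1
T2 = 44 * 27 / 44
T2 = 1188 / 44
T2 = 27 Nm

27 Nm


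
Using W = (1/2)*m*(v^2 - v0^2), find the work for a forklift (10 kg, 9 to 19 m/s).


Given: m = 10 kg, v0 = 9 m/s, v = 19 m/s
Using W = (1/2)*m*(v^2 - v0^2)
v^2 = 19^2 = 361
v0^2 = 9^2 = 81
v^2 - v0^2 = 361 - 81 = 280
W = (1/2)*10*280 = 1400 J

1400 J


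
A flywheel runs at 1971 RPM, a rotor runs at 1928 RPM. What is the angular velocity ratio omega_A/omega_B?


Given: RPM_A = 1971, RPM_B = 1928
omega = 2*pi*RPM/60, so omega_A/omega_B = RPM_A / RPM_B
omega_A/omega_B = 1971 / 1928
omega_A/omega_B = 1971/1928

1971/1928


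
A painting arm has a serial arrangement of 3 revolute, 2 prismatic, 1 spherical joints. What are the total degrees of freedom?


Given: serial robot with 3 revolute, 2 prismatic, 1 spherical joints
DOF contribution per joint type: revolute=1, prismatic=1, spherical=3, fixed=0
DOF = 3*1 + 2*1 + 1*3
DOF = 8

8


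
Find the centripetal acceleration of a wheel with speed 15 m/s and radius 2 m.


Given: v = 15 m/s, r = 2 m
Using a_c = v^2 / r
a_c = 15^2 / 2
a_c = 225 / 2
a_c = 225/2 m/s^2

225/2 m/s^2


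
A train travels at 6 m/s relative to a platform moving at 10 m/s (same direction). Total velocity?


Given: object velocity = 6 m/s, platform velocity = 10 m/s (same direction)
Using classical velocity addition: v_total = v_object + v_platform
v_total = 6 + 10
v_total = 16 m/s

16 m/s


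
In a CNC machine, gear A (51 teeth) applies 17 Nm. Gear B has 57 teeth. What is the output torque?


Given: N1 = 51, N2 = 57, T1 = 17 Nm
Using T2/T1 = N2/N1
T2 = T1 * N2 / N1
T2 = 17 * 57 / 51
T2 = 969 / 51
T2 = 19 Nm

19 Nm


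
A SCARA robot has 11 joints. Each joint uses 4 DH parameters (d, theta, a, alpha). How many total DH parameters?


Given: 11 joints, 4 DH parameters per joint (d, theta, a, alpha)
Total DH parameters = number_of_joints * 4
Total = 11 * 4
Total = 44

44


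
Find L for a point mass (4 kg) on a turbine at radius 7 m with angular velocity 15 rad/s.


Given: m = 4 kg, r = 7 m, omega = 15 rad/s
For a point mass: I = m*r^2
I = 4*7^2 = 4*49 = 196
L = I*omega = 196*15
L = 2940 kg*m^2/s

2940 kg*m^2/s


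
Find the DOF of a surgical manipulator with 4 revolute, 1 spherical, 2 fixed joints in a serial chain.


Given: serial robot with 4 revolute, 1 spherical, 2 fixed joints
DOF contribution per joint type: revolute=1, prismatic=1, spherical=3, fixed=0
DOF = 4*1 + 1*3 + 2*0
DOF = 7

7


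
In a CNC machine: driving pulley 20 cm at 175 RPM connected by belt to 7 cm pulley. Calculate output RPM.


Given: D1 = 20 cm, w1 = 175 RPM, D2 = 7 cm
Using D1*w1 = D2*w2
w2 = D1*w1 / D2
w2 = 20*175 / 7
w2 = 3500 / 7
w2 = 500 RPM

500 RPM


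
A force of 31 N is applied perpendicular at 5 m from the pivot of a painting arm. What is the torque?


Given: F = 31 N, r = 5 m, angle = 90 deg (perpendicular)
Using tau = F * r * sin(90)
sin(90) = 1
tau = 31 * 5 * 1
tau = 155 Nm

155 Nm


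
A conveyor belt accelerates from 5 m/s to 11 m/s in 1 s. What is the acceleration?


Given: initial velocity v0 = 5 m/s, final velocity v = 11 m/s, time t = 1 s
Using a = (v - v0) / t
a = (11 - 5) / 1
a = 6 / 1
a = 6 m/s^2

6 m/s^2


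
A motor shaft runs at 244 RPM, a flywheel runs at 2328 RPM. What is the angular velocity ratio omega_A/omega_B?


Given: RPM_A = 244, RPM_B = 2328
omega = 2*pi*RPM/60, so omega_A/omega_B = RPM_A / RPM_B
omega_A/omega_B = 244 / 2328
omega_A/omega_B = 61/582

61/582


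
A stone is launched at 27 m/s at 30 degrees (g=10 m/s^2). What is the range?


Given: v0 = 27 m/s, theta = 30 deg, g = 10 m/s^2
sin(2*30) = sin(60) = sqrt(3)/2
Using R = v0^2 * sin(2*theta) / g
R = 27^2 * (sqrt(3)/2) / 10
R = 729 * sqrt(3) / 20
R = 729/20*sqrt(3) m

729/20*sqrt(3) m


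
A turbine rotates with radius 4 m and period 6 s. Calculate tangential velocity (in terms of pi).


Given: radius r = 4 m, period T = 6 s
Using v = 2*pi*r / T
v = 2*pi*4 / 6
v = 8*pi / 6
v = 4/3*pi m/s

4/3*pi m/s


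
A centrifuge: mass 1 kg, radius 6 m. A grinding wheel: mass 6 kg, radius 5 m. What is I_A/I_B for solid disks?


Given: M1=1 kg, R1=6 m, M2=6 kg, R2=5 m
For a disk: I = (1/2)*M*R^2, so I_A/I_B = (M1*R1^2)/(M2*R2^2)
M1*R1^2 = 1*36 = 36
M2*R2^2 = 6*25 = 150
I_A/I_B = 36/150 = 6/25

6/25


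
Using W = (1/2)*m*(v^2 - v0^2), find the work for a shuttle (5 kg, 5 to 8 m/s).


Given: m = 5 kg, v0 = 5 m/s, v = 8 m/s
Using W = (1/2)*m*(v^2 - v0^2)
v^2 = 8^2 = 64
v0^2 = 5^2 = 25
v^2 - v0^2 = 64 - 25 = 39
W = (1/2)*5*39 = 195/2 J

195/2 J


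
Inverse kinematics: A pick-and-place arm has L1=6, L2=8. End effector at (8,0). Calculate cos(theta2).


Given: L1 = 6, L2 = 8, target (x, y) = (8, 0)
Using cos(theta2) = (x^2 + y^2 - L1^2 - L2^2) / (2*L1*L2)
x^2 + y^2 = 8^2 + 0 = 64
L1^2 + L2^2 = 36 + 64 = 100
Numerator = 64 - 100 = -36
Denominator = 2*6*8 = 96
cos(theta2) = -36/96 = -3/8

-3/8


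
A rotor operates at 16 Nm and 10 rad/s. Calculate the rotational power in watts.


Given: tau = 16 Nm, omega = 10 rad/s
Using P = tau * omega
P = 16 * 10
P = 160 W

160 W


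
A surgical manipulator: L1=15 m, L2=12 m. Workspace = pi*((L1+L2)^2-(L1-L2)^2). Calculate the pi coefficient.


Given: L1 = 15, L2 = 12
(L1+L2)^2 = (27)^2 = 729
(L1-L2)^2 = (3)^2 = 9
Difference = 729 - 9 = 720
This equals 4*L1*L2 = 4*15*12 = 720
Workspace area = 720*pi

720


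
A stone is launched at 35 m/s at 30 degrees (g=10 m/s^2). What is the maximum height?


Given: v0 = 35 m/s, theta = 30 deg, g = 10 m/s^2
sin^2(30) = 1/4
Using H = v0^2 * sin^2(theta) / (2*g)
H = 35^2 * 1/4 / (2*10)
H = 1225 * 1/4 / 20
H = 1225/4 / 20
H = 245/16 m

245/16 m


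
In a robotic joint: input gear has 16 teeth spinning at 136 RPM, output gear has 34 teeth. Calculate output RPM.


Given: N1 = 16 teeth, w1 = 136 RPM, N2 = 34 teeth
Using N1*w1 = N2*w2
w2 = N1*w1 / N2
w2 = 16*136 / 34
w2 = 2176 / 34
w2 = 64 RPM

64 RPM


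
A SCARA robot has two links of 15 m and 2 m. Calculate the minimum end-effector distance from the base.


Given: L1 = 15 m, L2 = 2 m
For a 2-link planar arm, min reach = |L1 - L2| (second link folded back)
Min reach = |15 - 2|
Min reach = 13 m

13 m


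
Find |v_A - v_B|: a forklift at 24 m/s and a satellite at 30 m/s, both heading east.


Given: v_A = 24 m/s east, v_B = 30 m/s east
Both move in the same direction; relative speed = |v_A - v_B|
|24 - 30| = |-6|
= 6 m/s

6 m/s


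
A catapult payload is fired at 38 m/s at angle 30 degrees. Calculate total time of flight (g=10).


Given: v0 = 38 m/s, theta = 30 deg, g = 10 m/s^2
sin(30) = 1/2
Using T = 2*v0*sin(theta) / g
T = 2*38*1/2 / 10
T = 38 / 10
T = 19/5 s

19/5 s


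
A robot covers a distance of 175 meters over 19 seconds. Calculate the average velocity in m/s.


Given: distance d = 175 m, time t = 19 s
Using v = d / t
v = 175 / 19
v = 175/19 m/s

175/19 m/s


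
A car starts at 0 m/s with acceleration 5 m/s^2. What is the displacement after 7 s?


Given: v0 = 0 m/s, a = 5 m/s^2, t = 7 s
Using s = v0*t + (1/2)*a*t^2
s = 0*7 + (1/2)*5*7^2
s = 0 + (1/2)*245
s = 0 + 245/2
s = 245/2

245/2 m


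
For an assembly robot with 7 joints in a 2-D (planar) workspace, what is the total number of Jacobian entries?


Given: task space dimension = 2, joints = 7
Jacobian is a 2 x 7 matrix
Total entries = rows * columns
Total = 2 * 7
Total = 14

14


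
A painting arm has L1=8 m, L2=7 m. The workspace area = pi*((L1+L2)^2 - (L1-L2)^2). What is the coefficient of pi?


Given: L1 = 8, L2 = 7
(L1+L2)^2 = (15)^2 = 225
(L1-L2)^2 = (1)^2 = 1
Difference = 225 - 1 = 224
This equals 4*L1*L2 = 4*8*7 = 224
Workspace area = 224*pi

224


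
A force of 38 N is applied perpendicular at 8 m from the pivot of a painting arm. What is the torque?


Given: F = 38 N, r = 8 m, angle = 90 deg (perpendicular)
Using tau = F * r * sin(90)
sin(90) = 1
tau = 38 * 8 * 1
tau = 304 Nm

304 Nm


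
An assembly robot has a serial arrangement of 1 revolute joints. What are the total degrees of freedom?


Given: serial robot with 1 revolute joints
DOF contribution per joint type: revolute=1, prismatic=1, spherical=3, fixed=0
DOF = 1*1
DOF = 1

1


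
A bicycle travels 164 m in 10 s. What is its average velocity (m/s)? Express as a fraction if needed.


Given: distance d = 164 m, time t = 10 s
Using v = d / t
v = 164 / 10
v = 82/5 m/s

82/5 m/s


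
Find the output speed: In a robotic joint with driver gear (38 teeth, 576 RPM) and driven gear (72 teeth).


Given: N1 = 38 teeth, w1 = 576 RPM, N2 = 72 teeth
Using N1*w1 = N2*w2
w2 = N1*w1 / N2
w2 = 38*576 / 72
w2 = 21888 / 72
w2 = 304 RPM

304 RPM


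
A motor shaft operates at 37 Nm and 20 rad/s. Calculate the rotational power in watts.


Given: tau = 37 Nm, omega = 20 rad/s
Using P = tau * omega
P = 37 * 20
P = 740 W

740 W


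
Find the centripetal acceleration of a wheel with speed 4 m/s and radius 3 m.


Given: v = 4 m/s, r = 3 m
Using a_c = v^2 / r
a_c = 4^2 / 3
a_c = 16 / 3
a_c = 16/3 m/s^2

16/3 m/s^2


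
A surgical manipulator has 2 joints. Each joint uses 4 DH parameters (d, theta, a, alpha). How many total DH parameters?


Given: 2 joints, 4 DH parameters per joint (d, theta, a, alpha)
Total DH parameters = number_of_joints * 4
Total = 2 * 4
Total = 8

8


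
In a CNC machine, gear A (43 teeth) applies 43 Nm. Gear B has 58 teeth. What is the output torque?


Given: N1 = 43, N2 = 58, T1 = 43 Nm
Using T2/T1 = N2/N1
T2 = T1 * N2 / N1
T2 = 43 * 58 / 43
T2 = 2494 / 43
T2 = 58 Nm

58 Nm


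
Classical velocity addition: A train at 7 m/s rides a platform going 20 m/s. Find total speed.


Given: object velocity = 7 m/s, platform velocity = 20 m/s (same direction)
Using classical velocity addition: v_total = v_object + v_platform
v_total = 7 + 20
v_total = 27 m/s

27 m/s


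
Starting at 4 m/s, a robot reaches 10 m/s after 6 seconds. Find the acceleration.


Given: initial velocity v0 = 4 m/s, final velocity v = 10 m/s, time t = 6 s
Using a = (v - v0) / t
a = (10 - 4) / 6
a = 6 / 6
a = 1 m/s^2

1 m/s^2


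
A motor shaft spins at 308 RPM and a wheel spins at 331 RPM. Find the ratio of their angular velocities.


Given: RPM_A = 308, RPM_B = 331
omega = 2*pi*RPM/60, so omega_A/omega_B = RPM_A / RPM_B
omega_A/omega_B = 308 / 331
omega_A/omega_B = 308/331

308/331


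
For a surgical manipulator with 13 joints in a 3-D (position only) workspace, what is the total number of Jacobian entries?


Given: task space dimension = 3, joints = 13
Jacobian is a 3 x 13 matrix
Total entries = rows * columns
Total = 3 * 13
Total = 39

39


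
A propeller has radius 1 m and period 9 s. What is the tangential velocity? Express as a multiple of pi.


Given: radius r = 1 m, period T = 9 s
Using v = 2*pi*r / T
v = 2*pi*1 / 9
v = 2*pi / 9
v = 2/9*pi m/s

2/9*pi m/s


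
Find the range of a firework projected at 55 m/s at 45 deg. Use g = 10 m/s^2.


Given: v0 = 55 m/s, theta = 45 deg, g = 10 m/s^2
sin(2*45) = sin(90) = 1
Using R = v0^2 * sin(2*theta) / g
R = 55^2 * 1 / 10
R = 3025 / 10
R = 605/2 m

605/2 m


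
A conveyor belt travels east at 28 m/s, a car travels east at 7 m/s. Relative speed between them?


Given: v_A = 28 m/s east, v_B = 7 m/s east
Both move in the same direction; relative speed = |v_A - v_B|
|28 - 7| = |21|
= 21 m/s

21 m/s


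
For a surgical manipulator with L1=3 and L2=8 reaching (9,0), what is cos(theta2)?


Given: L1 = 3, L2 = 8, target (x, y) = (9, 0)
Using cos(theta2) = (x^2 + y^2 - L1^2 - L2^2) / (2*L1*L2)
x^2 + y^2 = 9^2 + 0 = 81
L1^2 + L2^2 = 9 + 64 = 73
Numerator = 81 - 73 = 8
Denominator = 2*3*8 = 48
cos(theta2) = 8/48 = 1/6

1/6


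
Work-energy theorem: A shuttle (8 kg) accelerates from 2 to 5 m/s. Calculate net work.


Given: m = 8 kg, v0 = 2 m/s, v = 5 m/s
Using W = (1/2)*m*(v^2 - v0^2)
v^2 = 5^2 = 25
v0^2 = 2^2 = 4
v^2 - v0^2 = 25 - 4 = 21
W = (1/2)*8*21 = 84 J

84 J


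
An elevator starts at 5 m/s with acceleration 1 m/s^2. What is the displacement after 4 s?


Given: v0 = 5 m/s, a = 1 m/s^2, t = 4 s
Using s = v0*t + (1/2)*a*t^2
s = 5*4 + (1/2)*1*4^2
s = 20 + (1/2)*16
s = 20 + 8
s = 28

28 m


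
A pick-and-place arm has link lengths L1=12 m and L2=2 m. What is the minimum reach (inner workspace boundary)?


Given: L1 = 12 m, L2 = 2 m
For a 2-link planar arm, min reach = |L1 - L2| (second link folded back)
Min reach = |12 - 2|
Min reach = 10 m

10 m


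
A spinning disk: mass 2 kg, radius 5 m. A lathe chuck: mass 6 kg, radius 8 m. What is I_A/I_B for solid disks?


Given: M1=2 kg, R1=5 m, M2=6 kg, R2=8 m
For a disk: I = (1/2)*M*R^2, so I_A/I_B = (M1*R1^2)/(M2*R2^2)
M1*R1^2 = 2*25 = 50
M2*R2^2 = 6*64 = 384
I_A/I_B = 50/384 = 25/192

25/192


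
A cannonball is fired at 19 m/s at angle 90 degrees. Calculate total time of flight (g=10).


Given: v0 = 19 m/s, theta = 90 deg, g = 10 m/s^2
sin(90) = 1
Using T = 2*v0*sin(theta) / g
T = 2*19*1 / 10
T = 38 / 10
T = 19/5 s

19/5 s


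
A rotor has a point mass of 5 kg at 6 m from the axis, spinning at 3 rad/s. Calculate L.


Given: m = 5 kg, r = 6 m, omega = 3 rad/s
For a point mass: I = m*r^2
I = 5*6^2 = 5*36 = 180
L = I*omega = 180*3
L = 540 kg*m^2/s

540 kg*m^2/s


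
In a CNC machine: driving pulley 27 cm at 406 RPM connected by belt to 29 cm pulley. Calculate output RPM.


Given: D1 = 27 cm, w1 = 406 RPM, D2 = 29 cm
Using D1*w1 = D2*w2
w2 = D1*w1 / D2
w2 = 27*406 / 29
w2 = 10962 / 29
w2 = 378 RPM

378 RPM


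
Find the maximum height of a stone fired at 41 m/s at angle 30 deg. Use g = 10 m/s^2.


Given: v0 = 41 m/s, theta = 30 deg, g = 10 m/s^2
sin^2(30) = 1/4
Using H = v0^2 * sin^2(theta) / (2*g)
H = 41^2 * 1/4 / (2*10)
H = 1681 * 1/4 / 20
H = 1681/4 / 20
H = 1681/80 m

1681/80 m


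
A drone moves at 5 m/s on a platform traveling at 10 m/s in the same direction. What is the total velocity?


Given: object velocity = 5 m/s, platform velocity = 10 m/s (same direction)
Using classical velocity addition: v_total = v_object + v_platform
v_total = 5 + 10
v_total = 15 m/s

15 m/s


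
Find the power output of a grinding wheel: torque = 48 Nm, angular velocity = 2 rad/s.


Given: tau = 48 Nm, omega = 2 rad/s
Using P = tau * omega
P = 48 * 2
P = 96 W

96 W


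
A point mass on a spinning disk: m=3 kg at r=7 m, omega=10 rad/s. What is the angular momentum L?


Given: m = 3 kg, r = 7 m, omega = 10 rad/s
For a point mass: I = m*r^2
I = 3*7^2 = 3*49 = 147
L = I*omega = 147*10
L = 1470 kg*m^2/s

1470 kg*m^2/s


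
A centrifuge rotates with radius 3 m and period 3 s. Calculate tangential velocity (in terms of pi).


Given: radius r = 3 m, period T = 3 s
Using v = 2*pi*r / T
v = 2*pi*3 / 3
v = 6*pi / 3
v = 2*pi m/s

2*pi m/s


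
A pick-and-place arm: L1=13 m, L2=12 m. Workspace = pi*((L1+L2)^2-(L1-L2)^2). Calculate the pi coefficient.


Given: L1 = 13, L2 = 12
(L1+L2)^2 = (25)^2 = 625
(L1-L2)^2 = (1)^2 = 1
Difference = 625 - 1 = 624
This equals 4*L1*L2 = 4*13*12 = 624
Workspace area = 624*pi

624


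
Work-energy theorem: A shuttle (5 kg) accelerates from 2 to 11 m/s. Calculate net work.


Given: m = 5 kg, v0 = 2 m/s, v = 11 m/s
Using W = (1/2)*m*(v^2 - v0^2)
v^2 = 11^2 = 121
v0^2 = 2^2 = 4
v^2 - v0^2 = 121 - 4 = 117
W = (1/2)*5*117 = 585/2 J

585/2 J


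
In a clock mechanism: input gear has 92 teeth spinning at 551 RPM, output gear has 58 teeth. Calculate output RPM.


Given: N1 = 92 teeth, w1 = 551 RPM, N2 = 58 teeth
Using N1*w1 = N2*w2
w2 = N1*w1 / N2
w2 = 92*551 / 58
w2 = 50692 / 58
w2 = 874 RPM

874 RPM


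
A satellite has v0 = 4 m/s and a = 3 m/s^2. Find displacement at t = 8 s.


Given: v0 = 4 m/s, a = 3 m/s^2, t = 8 s
Using s = v0*t + (1/2)*a*t^2
s = 4*8 + (1/2)*3*8^2
s = 32 + (1/2)*192
s = 32 + 96
s = 128

128 m


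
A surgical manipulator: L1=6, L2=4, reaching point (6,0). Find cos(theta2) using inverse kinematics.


Given: L1 = 6, L2 = 4, target (x, y) = (6, 0)
Using cos(theta2) = (x^2 + y^2 - L1^2 - L2^2) / (2*L1*L2)
x^2 + y^2 = 6^2 + 0 = 36
L1^2 + L2^2 = 36 + 16 = 52
Numerator = 36 - 52 = -16
Denominator = 2*6*4 = 48
cos(theta2) = -16/48 = -1/3

-1/3


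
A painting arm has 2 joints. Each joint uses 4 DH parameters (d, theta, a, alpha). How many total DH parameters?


Given: 2 joints, 4 DH parameters per joint (d, theta, a, alpha)
Total DH parameters = number_of_joints * 4
Total = 2 * 4
Total = 8

8


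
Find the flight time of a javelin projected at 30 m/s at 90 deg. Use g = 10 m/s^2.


Given: v0 = 30 m/s, theta = 90 deg, g = 10 m/s^2
sin(90) = 1
Using T = 2*v0*sin(theta) / g
T = 2*30*1 / 10
T = 60 / 10
T = 6 s

6 s


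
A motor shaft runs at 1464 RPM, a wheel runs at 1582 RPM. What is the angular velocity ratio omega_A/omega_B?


Given: RPM_A = 1464, RPM_B = 1582
omega = 2*pi*RPM/60, so omega_A/omega_B = RPM_A / RPM_B
omega_A/omega_B = 1464 / 1582
omega_A/omega_B = 732/791

732/791


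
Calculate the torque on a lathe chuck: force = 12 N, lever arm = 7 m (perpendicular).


Given: F = 12 N, r = 7 m, angle = 90 deg (perpendicular)
Using tau = F * r * sin(90)
sin(90) = 1
tau = 12 * 7 * 1
tau = 84 Nm

84 Nm


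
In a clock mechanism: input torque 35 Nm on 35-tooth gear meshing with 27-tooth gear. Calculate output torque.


Given: N1 = 35, N2 = 27, T1 = 35 Nm
Using T2/T1 = N2/N1
T2 = T1 * N2 / N1
T2 = 35 * 27 / 35
T2 = 945 / 35
T2 = 27 Nm

27 Nm


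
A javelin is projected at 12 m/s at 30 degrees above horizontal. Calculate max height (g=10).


Given: v0 = 12 m/s, theta = 30 deg, g = 10 m/s^2
sin^2(30) = 1/4
Using H = v0^2 * sin^2(theta) / (2*g)
H = 12^2 * 1/4 / (2*10)
H = 144 * 1/4 / 20
H = 36 / 20
H = 9/5 m

9/5 m


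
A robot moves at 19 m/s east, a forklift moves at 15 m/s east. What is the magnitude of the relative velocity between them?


Given: v_A = 19 m/s east, v_B = 15 m/s east
Both move in the same direction; relative speed = |v_A - v_B|
|19 - 15| = |4|
= 4 m/s

4 m/s


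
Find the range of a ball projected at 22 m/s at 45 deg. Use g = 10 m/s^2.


Given: v0 = 22 m/s, theta = 45 deg, g = 10 m/s^2
sin(2*45) = sin(90) = 1
Using R = v0^2 * sin(2*theta) / g
R = 22^2 * 1 / 10
R = 484 / 10
R = 242/5 m

242/5 m
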